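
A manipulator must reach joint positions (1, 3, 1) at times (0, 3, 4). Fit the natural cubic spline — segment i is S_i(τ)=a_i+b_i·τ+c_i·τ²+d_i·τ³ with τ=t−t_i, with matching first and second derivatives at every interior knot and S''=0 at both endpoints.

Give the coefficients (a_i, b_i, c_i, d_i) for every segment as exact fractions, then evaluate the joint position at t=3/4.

Δ: Δ0=2/3, Δ1=-2
row 1: diag=8, rhs=-16; c'=1/8, d'=-2
back: M1=-2
M: M0=0, M1=-2, M2=0
seg 0: a=1, c=M0/2=0, d=(M1−M0)/(6·3)=-1/9, b=Δ0−h0·(2M0+M1)/6=5/3
seg 1: a=3, c=M1/2=-1, d=(M2−M1)/(6·1)=1/3, b=Δ1−h1·(2M1+M2)/6=-4/3
t_q=3/4 → seg 0, τ=3/4; S=1+5/3·τ+0·τ²+-1/9·τ³=141/64

  seg 0: a=1 b=5/3 c=0 d=-1/9
  seg 1: a=3 b=-4/3 c=-1 d=1/3
S(3/4) = 141/64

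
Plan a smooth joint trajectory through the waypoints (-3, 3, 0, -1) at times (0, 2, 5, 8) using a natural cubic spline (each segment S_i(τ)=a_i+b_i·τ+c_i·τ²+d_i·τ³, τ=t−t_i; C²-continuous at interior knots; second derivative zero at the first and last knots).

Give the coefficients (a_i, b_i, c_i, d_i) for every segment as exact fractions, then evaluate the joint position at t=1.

Δ: Δ0=3, Δ1=-1, Δ2=-1/3
row 1: diag=10, rhs=-24; c'=3/10, d'=-12/5
row 2: denom=12−3·3/10=111/10; d'=(4−3·-12/5)/(111/10)=112/111
back: M2=112/111
back: M1=-12/5−3/10·112/111=-100/37
M: M0=0, M1=-100/37, M2=112/111, M3=0
seg 0: a=-3, c=M0/2=0, d=(M1−M0)/(6·2)=-25/111, b=Δ0−h0·(2M0+M1)/6=433/111
seg 1: a=3, c=M1/2=-50/37, d=(M2−M1)/(6·3)=206/999, b=Δ1−h1·(2M1+M2)/6=133/111
seg 2: a=0, c=M2/2=56/111, d=(M3−M2)/(6·3)=-56/999, b=Δ2−h2·(2M2+M3)/6=-149/111
t_q=1 → seg 0, τ=1; S=-3+433/111·τ+0·τ²+-25/111·τ³=25/37

  seg 0: a=-3 b=433/111 c=0 d=-25/111
  seg 1: a=3 b=133/111 c=-50/37 d=206/999
  seg 2: a=0 b=-149/111 c=56/111 d=-56/999
S(1) = 25/37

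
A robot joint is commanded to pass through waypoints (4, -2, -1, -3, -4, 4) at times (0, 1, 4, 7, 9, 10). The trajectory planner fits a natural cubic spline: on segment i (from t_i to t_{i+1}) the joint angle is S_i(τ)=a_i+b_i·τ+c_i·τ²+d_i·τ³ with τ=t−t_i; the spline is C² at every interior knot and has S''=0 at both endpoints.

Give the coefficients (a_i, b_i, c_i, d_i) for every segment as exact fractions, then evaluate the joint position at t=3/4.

Δ: Δ0=-6, Δ1=1/3, Δ2=-2/3, Δ3=-1/2, Δ4=8
row 1: diag=8, rhs=38; c'=3/8, d'=19/4
row 2: denom=12−3·3/8=87/8; d'=(-6−3·19/4)/(87/8)=-54/29
row 3: denom=10−3·8/29=266/29; d'=(1−3·-54/29)/(266/29)=191/266
row 4: denom=6−2·29/133=740/133; d'=(51−2·191/266)/(740/133)=1648/185
back: M4=1648/185
back: M3=191/266−29/133·1648/185=-453/370
back: M2=-54/29−8/29·-453/370=-282/185
back: M1=19/4−3/8·-282/185=1969/370
M: M0=0, M1=1969/370, M2=-282/185, M3=-453/370, M4=1648/185, M5=0
seg 0: a=4, c=M0/2=0, d=(M1−M0)/(6·1)=1969/2220, b=Δ0−h0·(2M0+M1)/6=-15289/2220
seg 1: a=-2, c=M1/2=1969/740, d=(M2−M1)/(6·3)=-2533/6660, b=Δ1−h1·(2M1+M2)/6=-4691/1110
seg 2: a=-1, c=M2/2=-141/185, d=(M3−M2)/(6·3)=1/60, b=Δ2−h2·(2M2+M3)/6=3263/2220
seg 3: a=-3, c=M3/2=-453/740, d=(M4−M3)/(6·2)=3749/4440, b=Δ3−h3·(2M3+M4)/6=-589/222
seg 4: a=-4, c=M4/2=824/185, d=(M5−M4)/(6·1)=-824/555, b=Δ4−h4·(2M4+M5)/6=2792/555
t_q=3/4 → seg 0, τ=3/4; S=4+-15289/2220·τ+0·τ²+1969/2220·τ³=-37463/47360

  seg 0: a=4 b=-15289/2220 c=0 d=1969/2220
  seg 1: a=-2 b=-4691/1110 c=1969/740 d=-2533/6660
  seg 2: a=-1 b=3263/2220 c=-141/185 d=1/60
  seg 3: a=-3 b=-589/222 c=-453/740 d=3749/4440
  seg 4: a=-4 b=2792/555 c=824/185 d=-824/555
S(3/4) = -37463/47360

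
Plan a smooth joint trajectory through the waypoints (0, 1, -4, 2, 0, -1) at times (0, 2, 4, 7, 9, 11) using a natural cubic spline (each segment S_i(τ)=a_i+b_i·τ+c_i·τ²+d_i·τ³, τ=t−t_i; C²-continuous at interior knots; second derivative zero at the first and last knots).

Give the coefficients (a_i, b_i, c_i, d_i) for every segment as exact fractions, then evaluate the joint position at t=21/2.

  seg 0: a=0 b=2099/1300 c=0 d=-1449/5200
  seg 1: a=1 b=-562/325 c=-4347/2600 d=669/1040
  seg 2: a=-4 b=-907/1300 c=711/325 d=-67/156
  seg 3: a=2 b=541/650 c=-2181/1300 d=99/260
  seg 4: a=0 b=-851/650 c=789/1300 d=-263/2600
S(21/2) = -3909/4160

Δ: Δ0=1/2, Δ1=-5/2, Δ2=2, Δ3=-1, Δ4=-1/2
row 1: diag=8, rhs=-18; c'=1/4, d'=-9/4
row 2: denom=10−2·1/4=19/2; d'=(27−2·-9/4)/(19/2)=63/19
row 3: denom=10−3·6/19=172/19; d'=(-18−3·63/19)/(172/19)=-531/172
row 4: denom=8−2·19/86=325/43; d'=(3−2·-531/172)/(325/43)=789/650
back: M4=789/650
back: M3=-531/172−19/86·789/650=-2181/650
back: M2=63/19−6/19·-2181/650=1422/325
back: M1=-9/4−1/4·1422/325=-4347/1300
M: M0=0, M1=-4347/1300, M2=1422/325, M3=-2181/650, M4=789/650, M5=0
seg 0: a=0, c=M0/2=0, d=(M1−M0)/(6·2)=-1449/5200, b=Δ0−h0·(2M0+M1)/6=2099/1300
seg 1: a=1, c=M1/2=-4347/2600, d=(M2−M1)/(6·2)=669/1040, b=Δ1−h1·(2M1+M2)/6=-562/325
seg 2: a=-4, c=M2/2=711/325, d=(M3−M2)/(6·3)=-67/156, b=Δ2−h2·(2M2+M3)/6=-907/1300
seg 3: a=2, c=M3/2=-2181/1300, d=(M4−M3)/(6·2)=99/260, b=Δ3−h3·(2M3+M4)/6=541/650
seg 4: a=0, c=M4/2=789/1300, d=(M5−M4)/(6·2)=-263/2600, b=Δ4−h4·(2M4+M5)/6=-851/650
t_q=21/2 → seg 4, τ=3/2; S=0+-851/650·τ+789/1300·τ²+-263/2600·τ³=-3909/4160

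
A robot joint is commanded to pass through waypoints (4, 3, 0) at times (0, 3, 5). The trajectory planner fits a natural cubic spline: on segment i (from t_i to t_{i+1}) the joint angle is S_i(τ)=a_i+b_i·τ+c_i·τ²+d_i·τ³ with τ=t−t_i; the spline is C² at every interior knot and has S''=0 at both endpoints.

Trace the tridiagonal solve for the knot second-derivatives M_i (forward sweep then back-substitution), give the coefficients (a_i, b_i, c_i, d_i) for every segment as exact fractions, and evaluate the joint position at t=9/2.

  seg 0: a=4 b=1/60 c=0 d=-7/180
  seg 1: a=3 b=-31/30 c=-7/20 d=7/120
S(9/2) = 55/64

Δ: Δ0=-1/3, Δ1=-3/2
row 1: diag=10, rhs=-7; c'=1/5, d'=-7/10
back: M1=-7/10
M: M0=0, M1=-7/10, M2=0
seg 0: a=4, c=M0/2=0, d=(M1−M0)/(6·3)=-7/180, b=Δ0−h0·(2M0+M1)/6=1/60
seg 1: a=3, c=M1/2=-7/20, d=(M2−M1)/(6·2)=7/120, b=Δ1−h1·(2M1+M2)/6=-31/30
t_q=9/2 → seg 1, τ=3/2; S=3+-31/30·τ+-7/20·τ²+7/120·τ³=55/64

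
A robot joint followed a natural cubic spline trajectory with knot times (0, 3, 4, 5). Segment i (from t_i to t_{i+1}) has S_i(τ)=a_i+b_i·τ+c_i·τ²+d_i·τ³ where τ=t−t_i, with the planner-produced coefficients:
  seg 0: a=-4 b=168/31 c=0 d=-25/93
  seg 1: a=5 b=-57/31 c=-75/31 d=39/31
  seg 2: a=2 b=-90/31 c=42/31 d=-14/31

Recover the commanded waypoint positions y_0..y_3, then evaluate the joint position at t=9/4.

y_0 = S_0(0) = a_0 = -4
y_1 = S_1(0) = a_1 = 5
y_2 = S_2(0) = a_2 = 2
y_3 = S_2(1) = 0
t_q=9/4 is in segment 0 (τ=9/4); S_0(τ)=10181/1984

y_0=-4 y_1=5 y_2=2 y_3=0
S(9/4) = 10181/1984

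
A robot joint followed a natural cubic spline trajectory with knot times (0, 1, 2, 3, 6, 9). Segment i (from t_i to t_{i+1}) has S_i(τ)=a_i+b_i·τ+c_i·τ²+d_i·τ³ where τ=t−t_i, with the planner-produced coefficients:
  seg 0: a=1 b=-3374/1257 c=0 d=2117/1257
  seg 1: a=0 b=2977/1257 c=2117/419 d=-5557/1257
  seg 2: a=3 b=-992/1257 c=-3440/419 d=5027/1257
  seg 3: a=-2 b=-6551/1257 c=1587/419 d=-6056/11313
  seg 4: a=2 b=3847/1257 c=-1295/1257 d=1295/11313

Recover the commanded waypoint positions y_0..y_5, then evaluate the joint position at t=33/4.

y_0=1 y_1=0 y_2=3 y_3=-2 y_4=2 y_5=5
S(33/4) = 133393/26816

y_0 = S_0(0) = a_0 = 1
y_1 = S_1(0) = a_1 = 0
y_2 = S_2(0) = a_2 = 3
y_3 = S_3(0) = a_3 = -2
y_4 = S_4(0) = a_4 = 2
y_5 = S_4(3) = 5
t_q=33/4 is in segment 4 (τ=9/4); S_4(τ)=133393/26816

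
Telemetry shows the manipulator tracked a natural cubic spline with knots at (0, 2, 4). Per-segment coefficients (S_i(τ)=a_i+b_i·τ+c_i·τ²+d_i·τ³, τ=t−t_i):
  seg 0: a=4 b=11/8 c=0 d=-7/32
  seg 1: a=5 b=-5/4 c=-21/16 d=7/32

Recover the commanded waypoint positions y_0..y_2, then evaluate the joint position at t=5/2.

y_0=4 y_1=5 y_2=-1
S(5/2) = 1043/256

y_0 = S_0(0) = a_0 = 4
y_1 = S_1(0) = a_1 = 5
y_2 = S_1(2) = -1
t_q=5/2 is in segment 1 (τ=1/2); S_1(τ)=1043/256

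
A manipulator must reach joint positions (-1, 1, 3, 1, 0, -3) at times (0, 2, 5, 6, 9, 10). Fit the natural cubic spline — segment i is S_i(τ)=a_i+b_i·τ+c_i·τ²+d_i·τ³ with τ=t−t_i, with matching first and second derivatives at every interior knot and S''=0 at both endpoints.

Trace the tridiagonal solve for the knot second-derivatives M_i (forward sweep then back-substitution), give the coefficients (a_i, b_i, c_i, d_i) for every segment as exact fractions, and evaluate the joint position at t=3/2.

Δ: Δ0=1, Δ1=2/3, Δ2=-2, Δ3=-1/3, Δ4=-3
row 1: diag=10, rhs=-2; c'=3/10, d'=-1/5
row 2: denom=8−3·3/10=71/10; d'=(-16−3·-1/5)/(71/10)=-154/71
row 3: denom=8−1·10/71=558/71; d'=(10−1·-154/71)/(558/71)=48/31
row 4: denom=8−3·71/186=425/62; d'=(-16−3·48/31)/(425/62)=-256/85
back: M4=-256/85
back: M3=48/31−71/186·-256/85=688/255
back: M2=-154/71−10/71·688/255=-130/51
back: M1=-1/5−3/10·-130/51=48/85
M: M0=0, M1=48/85, M2=-130/51, M3=688/255, M4=-256/85, M5=0
seg 0: a=-1, c=M0/2=0, d=(M1−M0)/(6·2)=4/85, b=Δ0−h0·(2M0+M1)/6=69/85
seg 1: a=1, c=M1/2=24/85, d=(M2−M1)/(6·3)=-397/2295, b=Δ1−h1·(2M1+M2)/6=117/85
seg 2: a=3, c=M2/2=-65/51, d=(M3−M2)/(6·1)=223/255, b=Δ2−h2·(2M2+M3)/6=-8/5
seg 3: a=1, c=M3/2=344/255, d=(M4−M3)/(6·3)=-728/2295, b=Δ3−h3·(2M3+M4)/6=-389/255
seg 4: a=0, c=M4/2=-128/85, d=(M5−M4)/(6·1)=128/255, b=Δ4−h4·(2M4+M5)/6=-509/255
t_q=3/2 → seg 0, τ=3/2; S=-1+69/85·τ+0·τ²+4/85·τ³=32/85

  seg 0: a=-1 b=69/85 c=0 d=4/85
  seg 1: a=1 b=117/85 c=24/85 d=-397/2295
  seg 2: a=3 b=-8/5 c=-65/51 d=223/255
  seg 3: a=1 b=-389/255 c=344/255 d=-728/2295
  seg 4: a=0 b=-509/255 c=-128/85 d=128/255
S(3/2) = 32/85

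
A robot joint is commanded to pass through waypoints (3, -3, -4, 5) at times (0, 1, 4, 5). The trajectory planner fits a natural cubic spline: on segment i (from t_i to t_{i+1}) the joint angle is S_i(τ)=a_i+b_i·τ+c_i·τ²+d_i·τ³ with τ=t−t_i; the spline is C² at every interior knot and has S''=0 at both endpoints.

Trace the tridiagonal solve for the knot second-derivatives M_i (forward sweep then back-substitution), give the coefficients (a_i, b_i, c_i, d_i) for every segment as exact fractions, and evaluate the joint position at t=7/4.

  seg 0: a=3 b=-1042/165 c=0 d=52/165
  seg 1: a=-3 b=-886/165 c=52/55 d=11/45
  seg 2: a=-4 b=1139/165 c=173/55 d=-173/165
S(7/4) = -22501/3520

Δ: Δ0=-6, Δ1=-1/3, Δ2=9
row 1: diag=8, rhs=34; c'=3/8, d'=17/4
row 2: denom=8−3·3/8=55/8; d'=(56−3·17/4)/(55/8)=346/55
back: M2=346/55
back: M1=17/4−3/8·346/55=104/55
M: M0=0, M1=104/55, M2=346/55, M3=0
seg 0: a=3, c=M0/2=0, d=(M1−M0)/(6·1)=52/165, b=Δ0−h0·(2M0+M1)/6=-1042/165
seg 1: a=-3, c=M1/2=52/55, d=(M2−M1)/(6·3)=11/45, b=Δ1−h1·(2M1+M2)/6=-886/165
seg 2: a=-4, c=M2/2=173/55, d=(M3−M2)/(6·1)=-173/165, b=Δ2−h2·(2M2+M3)/6=1139/165
t_q=7/4 → seg 1, τ=3/4; S=-3+-886/165·τ+52/55·τ²+11/45·τ³=-22501/3520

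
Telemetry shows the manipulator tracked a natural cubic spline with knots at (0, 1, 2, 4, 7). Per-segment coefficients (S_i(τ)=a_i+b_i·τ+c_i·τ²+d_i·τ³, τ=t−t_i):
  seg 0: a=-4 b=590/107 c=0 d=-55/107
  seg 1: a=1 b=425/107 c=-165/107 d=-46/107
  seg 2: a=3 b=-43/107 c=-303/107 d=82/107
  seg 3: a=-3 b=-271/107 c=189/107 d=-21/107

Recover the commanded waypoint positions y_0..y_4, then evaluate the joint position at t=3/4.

y_0=-4 y_1=1 y_2=3 y_3=-3 y_4=0
S(3/4) = -557/6848

y_0 = S_0(0) = a_0 = -4
y_1 = S_1(0) = a_1 = 1
y_2 = S_2(0) = a_2 = 3
y_3 = S_3(0) = a_3 = -3
y_4 = S_3(3) = 0
t_q=3/4 is in segment 0 (τ=3/4); S_0(τ)=-557/6848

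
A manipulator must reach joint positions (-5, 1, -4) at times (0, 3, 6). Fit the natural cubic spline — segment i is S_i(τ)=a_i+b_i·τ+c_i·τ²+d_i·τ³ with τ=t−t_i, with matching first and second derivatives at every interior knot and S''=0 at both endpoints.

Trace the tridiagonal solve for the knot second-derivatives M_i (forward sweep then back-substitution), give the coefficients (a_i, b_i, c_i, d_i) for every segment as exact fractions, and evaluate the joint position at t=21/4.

  seg 0: a=-5 b=35/12 c=0 d=-11/108
  seg 1: a=1 b=1/6 c=-11/12 d=11/108
S(21/4) = -539/256

Δ: Δ0=2, Δ1=-5/3
row 1: diag=12, rhs=-22; c'=1/4, d'=-11/6
back: M1=-11/6
M: M0=0, M1=-11/6, M2=0
seg 0: a=-5, c=M0/2=0, d=(M1−M0)/(6·3)=-11/108, b=Δ0−h0·(2M0+M1)/6=35/12
seg 1: a=1, c=M1/2=-11/12, d=(M2−M1)/(6·3)=11/108, b=Δ1−h1·(2M1+M2)/6=1/6
t_q=21/4 → seg 1, τ=9/4; S=1+1/6·τ+-11/12·τ²+11/108·τ³=-539/256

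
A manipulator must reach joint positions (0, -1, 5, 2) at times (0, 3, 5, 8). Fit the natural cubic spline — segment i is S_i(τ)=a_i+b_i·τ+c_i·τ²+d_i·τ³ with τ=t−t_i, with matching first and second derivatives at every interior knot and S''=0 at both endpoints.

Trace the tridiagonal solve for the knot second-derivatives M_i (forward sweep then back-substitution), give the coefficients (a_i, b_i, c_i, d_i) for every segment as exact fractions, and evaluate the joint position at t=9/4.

Δ: Δ0=-1/3, Δ1=3, Δ2=-1
row 1: diag=10, rhs=20; c'=1/5, d'=2
row 2: denom=10−2·1/5=48/5; d'=(-24−2·2)/(48/5)=-35/12
back: M2=-35/12
back: M1=2−1/5·-35/12=31/12
M: M0=0, M1=31/12, M2=-35/12, M3=0
seg 0: a=0, c=M0/2=0, d=(M1−M0)/(6·3)=31/216, b=Δ0−h0·(2M0+M1)/6=-13/8
seg 1: a=-1, c=M1/2=31/24, d=(M2−M1)/(6·2)=-11/24, b=Δ1−h1·(2M1+M2)/6=9/4
seg 2: a=5, c=M2/2=-35/24, d=(M3−M2)/(6·3)=35/216, b=Δ2−h2·(2M2+M3)/6=23/12
t_q=9/4 → seg 0, τ=9/4; S=0+-13/8·τ+0·τ²+31/216·τ³=-1035/512

  seg 0: a=0 b=-13/8 c=0 d=31/216
  seg 1: a=-1 b=9/4 c=31/24 d=-11/24
  seg 2: a=5 b=23/12 c=-35/24 d=35/216
S(9/4) = -1035/512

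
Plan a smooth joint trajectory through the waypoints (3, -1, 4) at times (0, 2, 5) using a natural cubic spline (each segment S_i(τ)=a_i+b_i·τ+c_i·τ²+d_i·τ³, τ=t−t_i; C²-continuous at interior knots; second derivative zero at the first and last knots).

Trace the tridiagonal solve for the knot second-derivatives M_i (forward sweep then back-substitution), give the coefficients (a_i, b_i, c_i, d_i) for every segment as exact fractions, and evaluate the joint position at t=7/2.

Δ: Δ0=-2, Δ1=5/3
row 1: diag=10, rhs=22; c'=3/10, d'=11/5
back: M1=11/5
M: M0=0, M1=11/5, M2=0
seg 0: a=3, c=M0/2=0, d=(M1−M0)/(6·2)=11/60, b=Δ0−h0·(2M0+M1)/6=-41/15
seg 1: a=-1, c=M1/2=11/10, d=(M2−M1)/(6·3)=-11/90, b=Δ1−h1·(2M1+M2)/6=-8/15
t_q=7/2 → seg 1, τ=3/2; S=-1+-8/15·τ+11/10·τ²+-11/90·τ³=21/80

  seg 0: a=3 b=-41/15 c=0 d=11/60
  seg 1: a=-1 b=-8/15 c=11/10 d=-11/90
S(7/2) = 21/80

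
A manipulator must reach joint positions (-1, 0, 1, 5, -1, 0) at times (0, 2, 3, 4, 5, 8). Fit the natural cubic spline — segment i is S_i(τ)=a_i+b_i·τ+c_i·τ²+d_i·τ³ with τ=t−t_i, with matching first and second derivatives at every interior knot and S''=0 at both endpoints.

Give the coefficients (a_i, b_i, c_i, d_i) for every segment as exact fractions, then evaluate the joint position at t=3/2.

  seg 0: a=-1 b=493/570 c=0 d=-26/285
  seg 1: a=0 b=-131/570 c=-52/95 d=1013/570
  seg 2: a=1 b=1142/285 c=909/190 d=-2731/570
  seg 3: a=5 b=-91/114 c=-911/95 d=2501/570
  seg 4: a=-1 b=-1942/285 c=679/190 d=-679/1710
S(3/2) = -1/95

Δ: Δ0=1/2, Δ1=1, Δ2=4, Δ3=-6, Δ4=1/3
row 1: diag=6, rhs=3; c'=1/6, d'=1/2
row 2: denom=4−1·1/6=23/6; d'=(18−1·1/2)/(23/6)=105/23
row 3: denom=4−1·6/23=86/23; d'=(-60−1·105/23)/(86/23)=-1485/86
row 4: denom=8−1·23/86=665/86; d'=(38−1·-1485/86)/(665/86)=679/95
back: M4=679/95
back: M3=-1485/86−23/86·679/95=-1822/95
back: M2=105/23−6/23·-1822/95=909/95
back: M1=1/2−1/6·909/95=-104/95
M: M0=0, M1=-104/95, M2=909/95, M3=-1822/95, M4=679/95, M5=0
seg 0: a=-1, c=M0/2=0, d=(M1−M0)/(6·2)=-26/285, b=Δ0−h0·(2M0+M1)/6=493/570
seg 1: a=0, c=M1/2=-52/95, d=(M2−M1)/(6·1)=1013/570, b=Δ1−h1·(2M1+M2)/6=-131/570
seg 2: a=1, c=M2/2=909/190, d=(M3−M2)/(6·1)=-2731/570, b=Δ2−h2·(2M2+M3)/6=1142/285
seg 3: a=5, c=M3/2=-911/95, d=(M4−M3)/(6·1)=2501/570, b=Δ3−h3·(2M3+M4)/6=-91/114
seg 4: a=-1, c=M4/2=679/190, d=(M5−M4)/(6·3)=-679/1710, b=Δ4−h4·(2M4+M5)/6=-1942/285
t_q=3/2 → seg 0, τ=3/2; S=-1+493/570·τ+0·τ²+-26/285·τ³=-1/95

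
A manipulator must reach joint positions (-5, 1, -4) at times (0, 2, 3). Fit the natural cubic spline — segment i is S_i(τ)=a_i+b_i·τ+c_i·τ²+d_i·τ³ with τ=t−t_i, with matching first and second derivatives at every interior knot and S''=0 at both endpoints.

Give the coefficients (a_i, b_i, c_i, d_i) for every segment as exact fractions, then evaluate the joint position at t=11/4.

Δ: Δ0=3, Δ1=-5
row 1: diag=6, rhs=-48; c'=1/6, d'=-8
back: M1=-8
M: M0=0, M1=-8, M2=0
seg 0: a=-5, c=M0/2=0, d=(M1−M0)/(6·2)=-2/3, b=Δ0−h0·(2M0+M1)/6=17/3
seg 1: a=1, c=M1/2=-4, d=(M2−M1)/(6·1)=4/3, b=Δ1−h1·(2M1+M2)/6=-7/3
t_q=11/4 → seg 1, τ=3/4; S=1+-7/3·τ+-4·τ²+4/3·τ³=-39/16

  seg 0: a=-5 b=17/3 c=0 d=-2/3
  seg 1: a=1 b=-7/3 c=-4 d=4/3
S(11/4) = -39/16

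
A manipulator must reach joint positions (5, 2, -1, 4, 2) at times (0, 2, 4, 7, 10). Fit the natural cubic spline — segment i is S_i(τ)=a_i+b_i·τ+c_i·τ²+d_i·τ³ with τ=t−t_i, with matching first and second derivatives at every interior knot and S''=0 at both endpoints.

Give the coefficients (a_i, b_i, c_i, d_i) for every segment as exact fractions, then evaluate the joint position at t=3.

Δ: Δ0=-3/2, Δ1=-3/2, Δ2=5/3, Δ3=-2/3
row 1: diag=8, rhs=0; c'=1/4, d'=0
row 2: denom=10−2·1/4=19/2; d'=(19−2·0)/(19/2)=2
row 3: denom=12−3·6/19=210/19; d'=(-14−3·2)/(210/19)=-38/21
back: M3=-38/21
back: M2=2−6/19·-38/21=18/7
back: M1=0−1/4·18/7=-9/14
M: M0=0, M1=-9/14, M2=18/7, M3=-38/21, M4=0
seg 0: a=5, c=M0/2=0, d=(M1−M0)/(6·2)=-3/56, b=Δ0−h0·(2M0+M1)/6=-9/7
seg 1: a=2, c=M1/2=-9/28, d=(M2−M1)/(6·2)=15/56, b=Δ1−h1·(2M1+M2)/6=-27/14
seg 2: a=-1, c=M2/2=9/7, d=(M3−M2)/(6·3)=-46/189, b=Δ2−h2·(2M2+M3)/6=0
seg 3: a=4, c=M3/2=-19/21, d=(M4−M3)/(6·3)=19/189, b=Δ3−h3·(2M3+M4)/6=8/7
t_q=3 → seg 1, τ=1; S=2+-27/14·τ+-9/28·τ²+15/56·τ³=1/56

  seg 0: a=5 b=-9/7 c=0 d=-3/56
  seg 1: a=2 b=-27/14 c=-9/28 d=15/56
  seg 2: a=-1 b=0 c=9/7 d=-46/189
  seg 3: a=4 b=8/7 c=-19/21 d=19/189
S(3) = 1/56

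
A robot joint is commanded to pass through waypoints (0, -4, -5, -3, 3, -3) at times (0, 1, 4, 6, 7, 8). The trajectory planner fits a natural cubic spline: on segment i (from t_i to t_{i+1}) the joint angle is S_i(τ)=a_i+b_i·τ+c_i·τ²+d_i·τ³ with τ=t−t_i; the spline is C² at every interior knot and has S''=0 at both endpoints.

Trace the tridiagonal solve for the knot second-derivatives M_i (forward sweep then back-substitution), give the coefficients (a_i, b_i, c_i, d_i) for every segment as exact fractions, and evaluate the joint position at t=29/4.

  seg 0: a=0 b=-20714/4515 c=0 d=2654/4515
  seg 1: a=-4 b=-12752/4515 c=2654/1505 d=-4213/13545
  seg 2: a=-5 b=-2897/4515 c=-1559/1505 d=8383/9030
  seg 3: a=-3 b=4099/645 c=6824/1505 d=-4415/903
  seg 4: a=3 b=3412/4515 c=-15251/1505 d=15251/4515
S(29/4) = 35891/13760

Δ: Δ0=-4, Δ1=-1/3, Δ2=1, Δ3=6, Δ4=-6
row 1: diag=8, rhs=22; c'=3/8, d'=11/4
row 2: denom=10−3·3/8=71/8; d'=(8−3·11/4)/(71/8)=-2/71
row 3: denom=6−2·16/71=394/71; d'=(30−2·-2/71)/(394/71)=1067/197
row 4: denom=4−1·71/394=1505/394; d'=(-72−1·1067/197)/(1505/394)=-30502/1505
back: M4=-30502/1505
back: M3=1067/197−71/394·-30502/1505=13648/1505
back: M2=-2/71−16/71·13648/1505=-3118/1505
back: M1=11/4−3/8·-3118/1505=5308/1505
M: M0=0, M1=5308/1505, M2=-3118/1505, M3=13648/1505, M4=-30502/1505, M5=0
seg 0: a=0, c=M0/2=0, d=(M1−M0)/(6·1)=2654/4515, b=Δ0−h0·(2M0+M1)/6=-20714/4515
seg 1: a=-4, c=M1/2=2654/1505, d=(M2−M1)/(6·3)=-4213/13545, b=Δ1−h1·(2M1+M2)/6=-12752/4515
seg 2: a=-5, c=M2/2=-1559/1505, d=(M3−M2)/(6·2)=8383/9030, b=Δ2−h2·(2M2+M3)/6=-2897/4515
seg 3: a=-3, c=M3/2=6824/1505, d=(M4−M3)/(6·1)=-4415/903, b=Δ3−h3·(2M3+M4)/6=4099/645
seg 4: a=3, c=M4/2=-15251/1505, d=(M5−M4)/(6·1)=15251/4515, b=Δ4−h4·(2M4+M5)/6=3412/4515
t_q=29/4 → seg 4, τ=1/4; S=3+3412/4515·τ+-15251/1505·τ²+15251/4515·τ³=35891/13760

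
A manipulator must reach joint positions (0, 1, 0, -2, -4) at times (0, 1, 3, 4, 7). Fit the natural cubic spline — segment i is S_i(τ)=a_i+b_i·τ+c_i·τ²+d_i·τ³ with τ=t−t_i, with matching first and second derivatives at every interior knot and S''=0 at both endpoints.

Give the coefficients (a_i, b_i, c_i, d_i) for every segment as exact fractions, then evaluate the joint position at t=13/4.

Δ: Δ0=1, Δ1=-1/2, Δ2=-2, Δ3=-2/3
row 1: diag=6, rhs=-9; c'=1/3, d'=-3/2
row 2: denom=6−2·1/3=16/3; d'=(-9−2·-3/2)/(16/3)=-9/8
row 3: denom=8−1·3/16=125/16; d'=(8−1·-9/8)/(125/16)=146/125
back: M3=146/125
back: M2=-9/8−3/16·146/125=-168/125
back: M1=-3/2−1/3·-168/125=-263/250
M: M0=0, M1=-263/250, M2=-168/125, M3=146/125, M4=0
seg 0: a=0, c=M0/2=0, d=(M1−M0)/(6·1)=-263/1500, b=Δ0−h0·(2M0+M1)/6=1763/1500
seg 1: a=1, c=M1/2=-263/500, d=(M2−M1)/(6·2)=-73/3000, b=Δ1−h1·(2M1+M2)/6=487/750
seg 2: a=0, c=M2/2=-84/125, d=(M3−M2)/(6·1)=157/375, b=Δ2−h2·(2M2+M3)/6=-131/75
seg 3: a=-2, c=M3/2=73/125, d=(M4−M3)/(6·3)=-73/1125, b=Δ3−h3·(2M3+M4)/6=-688/375
t_q=13/4 → seg 2, τ=1/4; S=0+-131/75·τ+-84/125·τ²+157/375·τ³=-3777/8000

  seg 0: a=0 b=1763/1500 c=0 d=-263/1500
  seg 1: a=1 b=487/750 c=-263/500 d=-73/3000
  seg 2: a=0 b=-131/75 c=-84/125 d=157/375
  seg 3: a=-2 b=-688/375 c=73/125 d=-73/1125
S(13/4) = -3777/8000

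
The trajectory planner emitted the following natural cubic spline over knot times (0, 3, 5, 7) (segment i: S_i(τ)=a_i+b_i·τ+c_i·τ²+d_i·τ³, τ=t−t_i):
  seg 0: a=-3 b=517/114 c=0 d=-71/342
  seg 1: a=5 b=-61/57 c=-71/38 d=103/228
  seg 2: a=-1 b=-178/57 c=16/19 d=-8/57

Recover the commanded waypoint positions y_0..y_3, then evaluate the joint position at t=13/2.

y_0 = S_0(0) = a_0 = -3
y_1 = S_1(0) = a_1 = 5
y_2 = S_2(0) = a_2 = -1
y_3 = S_2(2) = -5
t_q=13/2 is in segment 2 (τ=3/2); S_2(τ)=-81/19

y_0=-3 y_1=5 y_2=-1 y_3=-5
S(13/2) = -81/19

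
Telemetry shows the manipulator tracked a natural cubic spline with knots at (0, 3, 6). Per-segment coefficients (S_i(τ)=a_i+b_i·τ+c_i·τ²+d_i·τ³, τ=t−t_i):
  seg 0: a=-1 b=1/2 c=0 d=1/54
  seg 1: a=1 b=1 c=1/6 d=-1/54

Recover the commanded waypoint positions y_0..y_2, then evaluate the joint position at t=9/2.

y_0=-1 y_1=1 y_2=5
S(9/2) = 45/16

y_0 = S_0(0) = a_0 = -1
y_1 = S_1(0) = a_1 = 1
y_2 = S_1(3) = 5
t_q=9/2 is in segment 1 (τ=3/2); S_1(τ)=45/16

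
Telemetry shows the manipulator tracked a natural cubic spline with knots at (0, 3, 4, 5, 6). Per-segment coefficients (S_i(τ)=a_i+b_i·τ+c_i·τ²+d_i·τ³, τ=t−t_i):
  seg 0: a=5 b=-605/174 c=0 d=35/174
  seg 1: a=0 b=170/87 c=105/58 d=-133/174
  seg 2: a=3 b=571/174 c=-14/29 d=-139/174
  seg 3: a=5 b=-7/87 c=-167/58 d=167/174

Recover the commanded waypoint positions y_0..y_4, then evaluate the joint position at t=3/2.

y_0 = S_0(0) = a_0 = 5
y_1 = S_1(0) = a_1 = 0
y_2 = S_2(0) = a_2 = 3
y_3 = S_3(0) = a_3 = 5
y_4 = S_3(1) = 3
t_q=3/2 is in segment 0 (τ=3/2); S_0(τ)=215/464

y_0=5 y_1=0 y_2=3 y_3=5 y_4=3
S(3/2) = 215/464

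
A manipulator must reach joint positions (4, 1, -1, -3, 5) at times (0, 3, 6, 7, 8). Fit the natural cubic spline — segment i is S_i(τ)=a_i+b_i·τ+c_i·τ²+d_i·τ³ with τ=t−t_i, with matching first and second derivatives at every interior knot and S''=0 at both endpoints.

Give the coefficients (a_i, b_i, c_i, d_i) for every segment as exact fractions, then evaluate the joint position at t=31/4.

Δ: Δ0=-1, Δ1=-2/3, Δ2=-2, Δ3=8
row 1: diag=12, rhs=2; c'=1/4, d'=1/6
row 2: denom=8−3·1/4=29/4; d'=(-8−3·1/6)/(29/4)=-34/29
row 3: denom=4−1·4/29=112/29; d'=(60−1·-34/29)/(112/29)=887/56
back: M3=887/56
back: M2=-34/29−4/29·887/56=-47/14
back: M1=1/6−1/4·-47/14=169/168
M: M0=0, M1=169/168, M2=-47/14, M3=887/56, M4=0
seg 0: a=4, c=M0/2=0, d=(M1−M0)/(6·3)=169/3024, b=Δ0−h0·(2M0+M1)/6=-505/336
seg 1: a=1, c=M1/2=169/336, d=(M2−M1)/(6·3)=-733/3024, b=Δ1−h1·(2M1+M2)/6=1/168
seg 2: a=-1, c=M2/2=-47/28, d=(M3−M2)/(6·1)=1075/336, b=Δ2−h2·(2M2+M3)/6=-169/48
seg 3: a=-3, c=M3/2=887/112, d=(M4−M3)/(6·1)=-887/336, b=Δ3−h3·(2M3+M4)/6=457/168
t_q=31/4 → seg 3, τ=3/4; S=-3+457/168·τ+887/112·τ²+-887/336·τ³=17069/7168

  seg 0: a=4 b=-505/336 c=0 d=169/3024
  seg 1: a=1 b=1/168 c=169/336 d=-733/3024
  seg 2: a=-1 b=-169/48 c=-47/28 d=1075/336
  seg 3: a=-3 b=457/168 c=887/112 d=-887/336
S(31/4) = 17069/7168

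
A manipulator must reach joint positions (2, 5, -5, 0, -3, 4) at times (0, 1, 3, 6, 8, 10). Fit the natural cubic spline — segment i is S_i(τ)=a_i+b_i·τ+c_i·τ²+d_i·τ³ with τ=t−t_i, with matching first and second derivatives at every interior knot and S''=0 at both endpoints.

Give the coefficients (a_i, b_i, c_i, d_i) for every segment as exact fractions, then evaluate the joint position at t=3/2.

Δ: Δ0=3, Δ1=-5, Δ2=5/3, Δ3=-3/2, Δ4=7/2
row 1: diag=6, rhs=-48; c'=1/3, d'=-8
row 2: denom=10−2·1/3=28/3; d'=(40−2·-8)/(28/3)=6
row 3: denom=10−3·9/28=253/28; d'=(-19−3·6)/(253/28)=-1036/253
row 4: denom=8−2·56/253=1912/253; d'=(30−2·-1036/253)/(1912/253)=4831/956
back: M4=4831/956
back: M3=-1036/253−56/253·4831/956=-1246/239
back: M2=6−9/28·-1246/239=3669/478
back: M1=-8−1/3·3669/478=-5047/478
M: M0=0, M1=-5047/478, M2=3669/478, M3=-1246/239, M4=4831/956, M5=0
seg 0: a=2, c=M0/2=0, d=(M1−M0)/(6·1)=-5047/2868, b=Δ0−h0·(2M0+M1)/6=13651/2868
seg 1: a=5, c=M1/2=-5047/956, d=(M2−M1)/(6·2)=2179/1434, b=Δ1−h1·(2M1+M2)/6=-745/1434
seg 2: a=-5, c=M2/2=3669/956, d=(M3−M2)/(6·3)=-6161/8604, b=Δ2−h2·(2M2+M3)/6=-4879/1434
seg 3: a=0, c=M3/2=-623/239, d=(M4−M3)/(6·2)=9815/11472, b=Δ3−h3·(2M3+M4)/6=835/2868
seg 4: a=-3, c=M4/2=4831/1912, d=(M5−M4)/(6·2)=-4831/11472, b=Δ4−h4·(2M4+M5)/6=94/717
t_q=3/2 → seg 1, τ=1/2; S=5+-745/1434·τ+-5047/956·τ²+2179/1434·τ³=6903/1912

  seg 0: a=2 b=13651/2868 c=0 d=-5047/2868
  seg 1: a=5 b=-745/1434 c=-5047/956 d=2179/1434
  seg 2: a=-5 b=-4879/1434 c=3669/956 d=-6161/8604
  seg 3: a=0 b=835/2868 c=-623/239 d=9815/11472
  seg 4: a=-3 b=94/717 c=4831/1912 d=-4831/11472
S(3/2) = 6903/1912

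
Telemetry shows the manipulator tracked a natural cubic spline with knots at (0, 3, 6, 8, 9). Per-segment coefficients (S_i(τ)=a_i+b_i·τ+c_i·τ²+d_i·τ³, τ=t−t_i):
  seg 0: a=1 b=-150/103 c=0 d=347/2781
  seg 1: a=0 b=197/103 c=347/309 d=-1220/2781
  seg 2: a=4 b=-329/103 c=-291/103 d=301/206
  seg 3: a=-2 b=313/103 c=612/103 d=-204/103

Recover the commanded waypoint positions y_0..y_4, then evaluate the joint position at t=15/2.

y_0=1 y_1=0 y_2=4 y_3=-2 y_4=5
S(15/2) = -3653/1648

y_0 = S_0(0) = a_0 = 1
y_1 = S_1(0) = a_1 = 0
y_2 = S_2(0) = a_2 = 4
y_3 = S_3(0) = a_3 = -2
y_4 = S_3(1) = 5
t_q=15/2 is in segment 2 (τ=3/2); S_2(τ)=-3653/1648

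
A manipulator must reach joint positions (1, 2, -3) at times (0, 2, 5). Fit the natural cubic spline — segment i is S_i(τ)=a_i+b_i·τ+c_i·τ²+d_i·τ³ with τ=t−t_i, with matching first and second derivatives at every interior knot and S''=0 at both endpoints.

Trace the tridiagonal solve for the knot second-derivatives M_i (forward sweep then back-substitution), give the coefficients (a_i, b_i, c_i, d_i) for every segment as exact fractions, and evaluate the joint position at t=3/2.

  seg 0: a=1 b=14/15 c=0 d=-13/120
  seg 1: a=2 b=-11/30 c=-13/20 d=13/180
S(3/2) = 651/320

Δ: Δ0=1/2, Δ1=-5/3
row 1: diag=10, rhs=-13; c'=3/10, d'=-13/10
back: M1=-13/10
M: M0=0, M1=-13/10, M2=0
seg 0: a=1, c=M0/2=0, d=(M1−M0)/(6·2)=-13/120, b=Δ0−h0·(2M0+M1)/6=14/15
seg 1: a=2, c=M1/2=-13/20, d=(M2−M1)/(6·3)=13/180, b=Δ1−h1·(2M1+M2)/6=-11/30
t_q=3/2 → seg 0, τ=3/2; S=1+14/15·τ+0·τ²+-13/120·τ³=651/320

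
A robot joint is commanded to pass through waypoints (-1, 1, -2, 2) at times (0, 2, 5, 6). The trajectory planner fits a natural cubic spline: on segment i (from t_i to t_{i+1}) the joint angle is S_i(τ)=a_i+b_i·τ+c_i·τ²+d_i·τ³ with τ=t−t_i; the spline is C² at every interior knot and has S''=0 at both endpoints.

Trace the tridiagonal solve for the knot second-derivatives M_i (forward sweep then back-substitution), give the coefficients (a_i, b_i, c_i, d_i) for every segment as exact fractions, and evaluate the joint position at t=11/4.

  seg 0: a=-1 b=133/71 c=0 d=-31/142
  seg 1: a=1 b=-53/71 c=-93/71 d=29/71
  seg 2: a=-2 b=172/71 c=168/71 d=-56/71
S(11/4) = -565/4544

Δ: Δ0=1, Δ1=-1, Δ2=4
row 1: diag=10, rhs=-12; c'=3/10, d'=-6/5
row 2: denom=8−3·3/10=71/10; d'=(30−3·-6/5)/(71/10)=336/71
back: M2=336/71
back: M1=-6/5−3/10·336/71=-186/71
M: M0=0, M1=-186/71, M2=336/71, M3=0
seg 0: a=-1, c=M0/2=0, d=(M1−M0)/(6·2)=-31/142, b=Δ0−h0·(2M0+M1)/6=133/71
seg 1: a=1, c=M1/2=-93/71, d=(M2−M1)/(6·3)=29/71, b=Δ1−h1·(2M1+M2)/6=-53/71
seg 2: a=-2, c=M2/2=168/71, d=(M3−M2)/(6·1)=-56/71, b=Δ2−h2·(2M2+M3)/6=172/71
t_q=11/4 → seg 1, τ=3/4; S=1+-53/71·τ+-93/71·τ²+29/71·τ³=-565/4544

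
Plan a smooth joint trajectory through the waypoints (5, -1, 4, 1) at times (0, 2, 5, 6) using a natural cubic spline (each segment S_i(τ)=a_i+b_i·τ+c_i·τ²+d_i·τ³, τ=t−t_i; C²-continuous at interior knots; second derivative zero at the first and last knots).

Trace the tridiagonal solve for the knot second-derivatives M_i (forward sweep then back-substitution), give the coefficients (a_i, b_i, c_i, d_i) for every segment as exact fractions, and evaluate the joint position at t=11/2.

Δ: Δ0=-3, Δ1=5/3, Δ2=-3
row 1: diag=10, rhs=28; c'=3/10, d'=14/5
row 2: denom=8−3·3/10=71/10; d'=(-28−3·14/5)/(71/10)=-364/71
back: M2=-364/71
back: M1=14/5−3/10·-364/71=308/71
M: M0=0, M1=308/71, M2=-364/71, M3=0
seg 0: a=5, c=M0/2=0, d=(M1−M0)/(6·2)=77/213, b=Δ0−h0·(2M0+M1)/6=-947/213
seg 1: a=-1, c=M1/2=154/71, d=(M2−M1)/(6·3)=-112/213, b=Δ1−h1·(2M1+M2)/6=-23/213
seg 2: a=4, c=M2/2=-182/71, d=(M3−M2)/(6·1)=182/213, b=Δ2−h2·(2M2+M3)/6=-275/213
t_q=11/2 → seg 2, τ=1/2; S=4+-275/213·τ+-182/71·τ²+182/213·τ³=801/284

  seg 0: a=5 b=-947/213 c=0 d=77/213
  seg 1: a=-1 b=-23/213 c=154/71 d=-112/213
  seg 2: a=4 b=-275/213 c=-182/71 d=182/213
S(11/2) = 801/284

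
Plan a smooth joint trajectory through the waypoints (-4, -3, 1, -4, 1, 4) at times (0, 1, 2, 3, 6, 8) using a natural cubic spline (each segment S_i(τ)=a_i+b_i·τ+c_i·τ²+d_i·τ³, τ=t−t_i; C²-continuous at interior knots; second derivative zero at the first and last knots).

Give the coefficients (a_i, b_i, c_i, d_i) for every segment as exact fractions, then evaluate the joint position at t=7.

Δ: Δ0=1, Δ1=4, Δ2=-5, Δ3=5/3, Δ4=3/2
row 1: diag=4, rhs=18; c'=1/4, d'=9/2
row 2: denom=4−1·1/4=15/4; d'=(-54−1·9/2)/(15/4)=-78/5
row 3: denom=8−1·4/15=116/15; d'=(40−1·-78/5)/(116/15)=417/58
row 4: denom=10−3·45/116=1025/116; d'=(-1−3·417/58)/(1025/116)=-2618/1025
back: M4=-2618/1025
back: M3=417/58−45/116·-2618/1025=1677/205
back: M2=-78/5−4/15·1677/205=-18226/1025
back: M1=9/2−1/4·-18226/1025=9169/1025
M: M0=0, M1=9169/1025, M2=-18226/1025, M3=1677/205, M4=-2618/1025, M5=0
seg 0: a=-4, c=M0/2=0, d=(M1−M0)/(6·1)=9169/6150, b=Δ0−h0·(2M0+M1)/6=-3019/6150
seg 1: a=-3, c=M1/2=9169/2050, d=(M2−M1)/(6·1)=-5479/1230, b=Δ1−h1·(2M1+M2)/6=12244/3075
seg 2: a=1, c=M2/2=-9113/1025, d=(M3−M2)/(6·1)=26611/6150, b=Δ2−h2·(2M2+M3)/6=-2683/6150
seg 3: a=-4, c=M3/2=1677/410, d=(M4−M3)/(6·3)=-11003/18450, b=Δ3−h3·(2M3+M4)/6=-16103/3075
seg 4: a=1, c=M4/2=-1309/1025, d=(M5−M4)/(6·2)=1309/6150, b=Δ4−h4·(2M4+M5)/6=19697/6150
t_q=7 → seg 4, τ=1; S=1+19697/6150·τ+-1309/1025·τ²+1309/6150·τ³=3217/1025

  seg 0: a=-4 b=-3019/6150 c=0 d=9169/6150
  seg 1: a=-3 b=12244/3075 c=9169/2050 d=-5479/1230
  seg 2: a=1 b=-2683/6150 c=-9113/1025 d=26611/6150
  seg 3: a=-4 b=-16103/3075 c=1677/410 d=-11003/18450
  seg 4: a=1 b=19697/6150 c=-1309/1025 d=1309/6150
S(7) = 3217/1025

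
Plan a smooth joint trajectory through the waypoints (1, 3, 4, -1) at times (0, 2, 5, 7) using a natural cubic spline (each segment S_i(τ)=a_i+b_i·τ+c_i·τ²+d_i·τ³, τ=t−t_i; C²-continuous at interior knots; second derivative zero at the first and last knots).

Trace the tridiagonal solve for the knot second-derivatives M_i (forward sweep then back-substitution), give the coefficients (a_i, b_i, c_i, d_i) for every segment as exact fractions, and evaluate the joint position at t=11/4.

  seg 0: a=1 b=262/273 c=0 d=11/1092
  seg 1: a=3 b=295/273 c=11/182 d=-13/126
  seg 2: a=4 b=-733/546 c=-79/91 d=79/546
S(11/4) = 44273/11648

Δ: Δ0=1, Δ1=1/3, Δ2=-5/2
row 1: diag=10, rhs=-4; c'=3/10, d'=-2/5
row 2: denom=10−3·3/10=91/10; d'=(-17−3·-2/5)/(91/10)=-158/91
back: M2=-158/91
back: M1=-2/5−3/10·-158/91=11/91
M: M0=0, M1=11/91, M2=-158/91, M3=0
seg 0: a=1, c=M0/2=0, d=(M1−M0)/(6·2)=11/1092, b=Δ0−h0·(2M0+M1)/6=262/273
seg 1: a=3, c=M1/2=11/182, d=(M2−M1)/(6·3)=-13/126, b=Δ1−h1·(2M1+M2)/6=295/273
seg 2: a=4, c=M2/2=-79/91, d=(M3−M2)/(6·2)=79/546, b=Δ2−h2·(2M2+M3)/6=-733/546
t_q=11/4 → seg 1, τ=3/4; S=3+295/273·τ+11/182·τ²+-13/126·τ³=44273/11648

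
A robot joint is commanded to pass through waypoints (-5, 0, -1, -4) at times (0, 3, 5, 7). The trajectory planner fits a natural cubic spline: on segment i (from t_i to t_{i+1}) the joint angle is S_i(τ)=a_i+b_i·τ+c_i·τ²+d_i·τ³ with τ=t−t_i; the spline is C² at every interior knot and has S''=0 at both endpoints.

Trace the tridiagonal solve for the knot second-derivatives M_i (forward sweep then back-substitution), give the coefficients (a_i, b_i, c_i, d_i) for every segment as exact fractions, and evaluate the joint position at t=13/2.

  seg 0: a=-5 b=259/114 c=0 d=-23/342
  seg 1: a=0 b=26/57 c=-23/38 d=29/456
  seg 2: a=-1 b=-137/114 c=-17/76 d=17/456
S(13/2) = -3867/1216

Δ: Δ0=5/3, Δ1=-1/2, Δ2=-3/2
row 1: diag=10, rhs=-13; c'=1/5, d'=-13/10
row 2: denom=8−2·1/5=38/5; d'=(-6−2·-13/10)/(38/5)=-17/38
back: M2=-17/38
back: M1=-13/10−1/5·-17/38=-23/19
M: M0=0, M1=-23/19, M2=-17/38, M3=0
seg 0: a=-5, c=M0/2=0, d=(M1−M0)/(6·3)=-23/342, b=Δ0−h0·(2M0+M1)/6=259/114
seg 1: a=0, c=M1/2=-23/38, d=(M2−M1)/(6·2)=29/456, b=Δ1−h1·(2M1+M2)/6=26/57
seg 2: a=-1, c=M2/2=-17/76, d=(M3−M2)/(6·2)=17/456, b=Δ2−h2·(2M2+M3)/6=-137/114
t_q=13/2 → seg 2, τ=3/2; S=-1+-137/114·τ+-17/76·τ²+17/456·τ³=-3867/1216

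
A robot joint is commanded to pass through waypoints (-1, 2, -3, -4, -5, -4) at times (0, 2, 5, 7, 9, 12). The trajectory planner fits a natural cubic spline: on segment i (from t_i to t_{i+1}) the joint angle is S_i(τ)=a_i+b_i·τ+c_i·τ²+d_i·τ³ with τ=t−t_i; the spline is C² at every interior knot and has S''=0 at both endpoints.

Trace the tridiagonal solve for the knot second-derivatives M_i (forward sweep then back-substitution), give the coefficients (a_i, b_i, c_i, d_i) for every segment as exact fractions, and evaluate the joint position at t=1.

  seg 0: a=-1 b=827/362 c=0 d=-71/362
  seg 1: a=2 b=-25/362 c=-213/181 d=2099/9774
  seg 2: a=-3 b=-241/181 c=821/1086 d=-739/4344
  seg 3: a=-4 b=-379/1086 c=-575/2172 d=137/1448
  seg 4: a=-5 b=-148/543 c=329/1086 d=-329/9774
S(1) = 197/181

Δ: Δ0=3/2, Δ1=-5/3, Δ2=-1/2, Δ3=-1/2, Δ4=1/3
row 1: diag=10, rhs=-19; c'=3/10, d'=-19/10
row 2: denom=10−3·3/10=91/10; d'=(7−3·-19/10)/(91/10)=127/91
row 3: denom=8−2·20/91=688/91; d'=(0−2·127/91)/(688/91)=-127/344
row 4: denom=10−2·91/344=1629/172; d'=(5−2·-127/344)/(1629/172)=329/543
back: M4=329/543
back: M3=-127/344−91/344·329/543=-575/1086
back: M2=127/91−20/91·-575/1086=821/543
back: M1=-19/10−3/10·821/543=-426/181
M: M0=0, M1=-426/181, M2=821/543, M3=-575/1086, M4=329/543, M5=0
seg 0: a=-1, c=M0/2=0, d=(M1−M0)/(6·2)=-71/362, b=Δ0−h0·(2M0+M1)/6=827/362
seg 1: a=2, c=M1/2=-213/181, d=(M2−M1)/(6·3)=2099/9774, b=Δ1−h1·(2M1+M2)/6=-25/362
seg 2: a=-3, c=M2/2=821/1086, d=(M3−M2)/(6·2)=-739/4344, b=Δ2−h2·(2M2+M3)/6=-241/181
seg 3: a=-4, c=M3/2=-575/2172, d=(M4−M3)/(6·2)=137/1448, b=Δ3−h3·(2M3+M4)/6=-379/1086
seg 4: a=-5, c=M4/2=329/1086, d=(M5−M4)/(6·3)=-329/9774, b=Δ4−h4·(2M4+M5)/6=-148/543
t_q=1 → seg 0, τ=1; S=-1+827/362·τ+0·τ²+-71/362·τ³=197/181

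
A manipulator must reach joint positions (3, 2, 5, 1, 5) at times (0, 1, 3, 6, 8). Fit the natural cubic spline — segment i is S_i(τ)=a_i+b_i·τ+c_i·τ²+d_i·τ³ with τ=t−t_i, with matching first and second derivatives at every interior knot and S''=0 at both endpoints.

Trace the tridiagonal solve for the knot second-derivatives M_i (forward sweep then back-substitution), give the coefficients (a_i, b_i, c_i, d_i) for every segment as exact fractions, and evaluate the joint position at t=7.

  seg 0: a=3 b=-4861/3036 c=0 d=1825/3036
  seg 1: a=2 b=307/1518 c=1825/1012 d=-3505/6072
  seg 2: a=5 b=371/759 c=-420/253 d=799/2277
  seg 3: a=1 b=2/759 c=379/253 d=-379/1518
S(7) = 1139/506

Δ: Δ0=-1, Δ1=3/2, Δ2=-4/3, Δ3=2
row 1: diag=6, rhs=15; c'=1/3, d'=5/2
row 2: denom=10−2·1/3=28/3; d'=(-17−2·5/2)/(28/3)=-33/14
row 3: denom=10−3·9/28=253/28; d'=(20−3·-33/14)/(253/28)=758/253
back: M3=758/253
back: M2=-33/14−9/28·758/253=-840/253
back: M1=5/2−1/3·-840/253=1825/506
M: M0=0, M1=1825/506, M2=-840/253, M3=758/253, M4=0
seg 0: a=3, c=M0/2=0, d=(M1−M0)/(6·1)=1825/3036, b=Δ0−h0·(2M0+M1)/6=-4861/3036
seg 1: a=2, c=M1/2=1825/1012, d=(M2−M1)/(6·2)=-3505/6072, b=Δ1−h1·(2M1+M2)/6=307/1518
seg 2: a=5, c=M2/2=-420/253, d=(M3−M2)/(6·3)=799/2277, b=Δ2−h2·(2M2+M3)/6=371/759
seg 3: a=1, c=M3/2=379/253, d=(M4−M3)/(6·2)=-379/1518, b=Δ3−h3·(2M3+M4)/6=2/759
t_q=7 → seg 3, τ=1; S=1+2/759·τ+379/253·τ²+-379/1518·τ³=1139/506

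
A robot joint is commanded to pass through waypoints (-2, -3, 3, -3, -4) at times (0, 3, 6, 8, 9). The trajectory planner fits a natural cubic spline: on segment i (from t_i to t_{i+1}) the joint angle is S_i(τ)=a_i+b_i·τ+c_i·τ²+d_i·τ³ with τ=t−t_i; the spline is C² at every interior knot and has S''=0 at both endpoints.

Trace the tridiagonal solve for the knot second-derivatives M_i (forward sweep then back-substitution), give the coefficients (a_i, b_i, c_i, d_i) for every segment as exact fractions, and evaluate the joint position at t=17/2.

  seg 0: a=-2 b=-452/309 c=0 d=349/2781
  seg 1: a=-3 b=595/309 c=349/309 d=-1024/2781
  seg 2: a=3 b=-383/309 c=-225/103 d=403/618
  seg 3: a=-3 b=-665/309 c=178/103 d=-178/309
S(17/2) = -1531/412

Δ: Δ0=-1/3, Δ1=2, Δ2=-3, Δ3=-1
row 1: diag=12, rhs=14; c'=1/4, d'=7/6
row 2: denom=10−3·1/4=37/4; d'=(-30−3·7/6)/(37/4)=-134/37
row 3: denom=6−2·8/37=206/37; d'=(12−2·-134/37)/(206/37)=356/103
back: M3=356/103
back: M2=-134/37−8/37·356/103=-450/103
back: M1=7/6−1/4·-450/103=698/309
M: M0=0, M1=698/309, M2=-450/103, M3=356/103, M4=0
seg 0: a=-2, c=M0/2=0, d=(M1−M0)/(6·3)=349/2781, b=Δ0−h0·(2M0+M1)/6=-452/309
seg 1: a=-3, c=M1/2=349/309, d=(M2−M1)/(6·3)=-1024/2781, b=Δ1−h1·(2M1+M2)/6=595/309
seg 2: a=3, c=M2/2=-225/103, d=(M3−M2)/(6·2)=403/618, b=Δ2−h2·(2M2+M3)/6=-383/309
seg 3: a=-3, c=M3/2=178/103, d=(M4−M3)/(6·1)=-178/309, b=Δ3−h3·(2M3+M4)/6=-665/309
t_q=17/2 → seg 3, τ=1/2; S=-3+-665/309·τ+178/103·τ²+-178/309·τ³=-1531/412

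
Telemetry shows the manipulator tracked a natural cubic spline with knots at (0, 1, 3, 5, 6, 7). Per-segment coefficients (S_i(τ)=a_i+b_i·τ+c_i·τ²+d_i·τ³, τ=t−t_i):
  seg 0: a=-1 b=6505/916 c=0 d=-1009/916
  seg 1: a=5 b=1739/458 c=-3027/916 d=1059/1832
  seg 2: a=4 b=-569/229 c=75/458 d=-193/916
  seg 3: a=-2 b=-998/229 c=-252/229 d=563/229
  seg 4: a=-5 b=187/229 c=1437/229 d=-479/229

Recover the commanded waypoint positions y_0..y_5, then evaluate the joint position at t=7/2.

y_0=-1 y_1=5 y_2=4 y_3=-2 y_4=-5 y_5=0
S(7/2) = 20315/7328

y_0 = S_0(0) = a_0 = -1
y_1 = S_1(0) = a_1 = 5
y_2 = S_2(0) = a_2 = 4
y_3 = S_3(0) = a_3 = -2
y_4 = S_4(0) = a_4 = -5
y_5 = S_4(1) = 0
t_q=7/2 is in segment 2 (τ=1/2); S_2(τ)=20315/7328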